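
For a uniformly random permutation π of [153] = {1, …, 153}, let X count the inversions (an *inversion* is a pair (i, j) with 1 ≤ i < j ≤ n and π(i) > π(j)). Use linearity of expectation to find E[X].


Write X = Σ X_I over the C(153, 2) = 11628 pairs i < j, with X_I the indicator of one inversion.
There are 11628 indicators.
For each fixed pair i < j, the values π(i) and π(j) are two distinct elements of {1, …, 153} in uniformly random order; by symmetry P[π(i) > π(j)] = 1/2.
By linearity: E[X] = 11628 · (1/2) = C(153, 2) · (1/2) = 11628/2 = 5814 ≈ 5814.000.

E[X] = 5814 = 5814.000.


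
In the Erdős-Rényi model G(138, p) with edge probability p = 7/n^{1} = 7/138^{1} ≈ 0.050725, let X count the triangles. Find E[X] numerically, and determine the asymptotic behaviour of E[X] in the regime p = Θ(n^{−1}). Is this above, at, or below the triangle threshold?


Number of potential triangles: C(138, 3) = 428536.
Each occurs with probability p³ ≈ (0.050725)³ ≈ 1.3051393e-04.
By linearity: E[X] = C(138, 3)·p³ ≈ 428536 · 1.3051393e-04 ≈ 55.92992.
Here α = 1, so p = 7/n is exactly at the triangle threshold p ~ 1/n. Asymptotically E[X] → c³/6 = 7³/6 = 343/6 ≈ 57.16667, a bounded constant. In this regime the triangle count is asymptotically Poisson(c³/6).

E[X] ≈ 55.92992; in regime p = Θ(1/n^{1}) E[X] stays bounded (at the triangle threshold p ~ 1/n).


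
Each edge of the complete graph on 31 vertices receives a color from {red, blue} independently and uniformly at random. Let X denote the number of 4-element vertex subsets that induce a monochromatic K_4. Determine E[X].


Let X = Σ_S X_S over the C(31, 4) = 31465 subsets S of size 4, where X_S = 1 if the K_4 on S is monochromatic.
For a fixed S, the K_4 on S has C(4, 2) = 6 edges. P[all 6 edges red] = (1/2)^6, and likewise for blue, so P[monochromatic] = 2·(1/2)^6 = 2^{1 − 6} = 1/32.
By linearity: E[X] = C(31, 4) · 2^{1 − 6} = 31465 · 1/32 = 31465/32.
Numerically: E[X] ≈ 983.28125.

E[X] = C(31,4)·2^(1−C(4,2)) = 31465/32 ≈ 983.28125.


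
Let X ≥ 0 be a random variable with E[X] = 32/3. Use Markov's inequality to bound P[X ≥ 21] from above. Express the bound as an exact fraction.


μ = E[X] = 32/3, a = 21.
Markov: P[X ≥ 21] ≤ μ/a = (32/3)/21 = 32/63.
Numerically: ≈ 0.507937.
(Since a = 21 > μ = 10.666667, the bound 32/63 is < 1 and informative.)

P[X ≥ 21] ≤ 32/63 ≈ 0.507937.


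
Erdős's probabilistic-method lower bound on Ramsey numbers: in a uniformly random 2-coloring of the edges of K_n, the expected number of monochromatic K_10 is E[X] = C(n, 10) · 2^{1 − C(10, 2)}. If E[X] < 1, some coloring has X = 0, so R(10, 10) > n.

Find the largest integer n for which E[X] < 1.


We need C(n, 10) · 2^{1 − 45} < 1, i.e. C(n, 10) < 2^{45 − 1} = 17592186044416.
Check values of n near the boundary:
  n = 96: C(96, 10) = 11279926456656; 11279926456656 < 17592186044416? YES
  n = 97: C(97, 10) = 12576469727536; 12576469727536 < 17592186044416? YES
  n = 98: C(98, 10) = 14005614014756; 14005614014756 < 17592186044416? YES
  n = 99: C(99, 10) = 15579278510796; 15579278510796 < 17592186044416? YES
  n = 100: C(100, 10) = 17310309456440; 17310309456440 < 17592186044416? YES
  n = 101: C(101, 10) = 19212541264840; 19212541264840 < 17592186044416? NO
The largest n with C(n, 10) < 17592186044416 is n = 100 (where E[X] = 2163788682055/2199023255552 ≈ 0.9839772). Hence R(10, 10) > 100, i.e. R(10, 10) ≥ 101.

Largest n = 100; hence R(10, 10) > 100.


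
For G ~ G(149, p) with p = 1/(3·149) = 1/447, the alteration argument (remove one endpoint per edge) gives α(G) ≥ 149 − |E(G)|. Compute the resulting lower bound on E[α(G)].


E[|E(G)|] = C(149, 2)·p = 11026 · (1/447) = 74/3.
E[α(G)] ≥ n − E[|E(G)|] = 149 − 74/3 = 373/3.
Numerically: ≈ 124.33333.
(This is only a lower bound; the true E[α(G)] may be larger.)

E[α(G)] ≥ 373/3 ≈ 124.33333.


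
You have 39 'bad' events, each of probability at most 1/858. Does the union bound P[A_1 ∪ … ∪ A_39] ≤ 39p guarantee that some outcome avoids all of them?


Union bound: P[∪_{i=1}^{39} A_i] ≤ Σ_i P[A_i] ≤ 39·p = 39·(1/858) = 1/22.
Numerically: 1/22 ≈ 0.045455.
Is 1/22 < 1? YES.
Since P[∪ A_i] ≤ 1/22 < 1, the complement has P[∩ A_i^c] ≥ 1 − 1/22 = 21/22 > 0, so some outcome avoids every A_i.

39·p = 1/22 ≈ 0.045455; existence CERTIFIED by the union bound.


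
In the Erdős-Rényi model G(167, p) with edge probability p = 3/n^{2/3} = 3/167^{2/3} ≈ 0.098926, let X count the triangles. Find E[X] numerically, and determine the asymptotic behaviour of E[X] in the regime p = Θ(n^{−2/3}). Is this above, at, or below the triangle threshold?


Number of potential triangles: C(167, 3) = 762355.
Each occurs with probability p³ ≈ (0.098926)³ ≈ 9.68123633e-04.
By linearity: E[X] = C(167, 3)·p³ ≈ 762355 · 9.68123633e-04 ≈ 738.053892.
Since α = 2/3 < 1, p = c/n^{2/3} ≫ 1/n is above the triangle threshold p ~ 1/n. Asymptotically E[X] ~ (c³/6)·n^{3(1−α)} = (3³/6)·n^{1} → ∞; triangles are abundant w.h.p.

E[X] ≈ 738.053892; in regime p = Θ(1/n^{2/3}) E[X] diverges (above the triangle threshold p ~ 1/n).


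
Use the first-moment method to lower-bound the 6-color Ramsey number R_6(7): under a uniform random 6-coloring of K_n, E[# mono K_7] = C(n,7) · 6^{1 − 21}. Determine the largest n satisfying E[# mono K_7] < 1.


We need C(n, 7) · 6^{1 − 21} < 1, i.e. C(n, 7) < 6^{21 − 1} = 3656158440062976.
Check values of n near the boundary:
  n = 567: C(567, 7) = 3601671315933933; 3601671315933933 < 3656158440062976? YES
  n = 568: C(568, 7) = 3646611956239704; 3646611956239704 < 3656158440062976? YES
  n = 569: C(569, 7) = 3692032389858348; 3692032389858348 < 3656158440062976? NO
  n = 570: C(570, 7) = 3737936877831720; 3737936877831720 < 3656158440062976? NO
The largest n with C(n, 7) < 3656158440062976 is n = 568 (where E[X] = 16882462760369/16926659444736 ≈ 0.99739). Hence R_6(7) > 568, i.e. R_6(7) ≥ 569.

Largest n = 568; hence R_6(7) > 568.


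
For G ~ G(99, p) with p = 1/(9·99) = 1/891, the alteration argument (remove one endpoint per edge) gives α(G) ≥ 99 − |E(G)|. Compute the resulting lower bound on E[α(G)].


E[|E(G)|] = C(99, 2)·p = 4851 · (1/891) = 49/9.
E[α(G)] ≥ n − E[|E(G)|] = 99 − 49/9 = 842/9.
Numerically: ≈ 93.55556.
(This is only a lower bound; the true E[α(G)] may be larger.)

E[α(G)] ≥ 842/9 ≈ 93.55556.


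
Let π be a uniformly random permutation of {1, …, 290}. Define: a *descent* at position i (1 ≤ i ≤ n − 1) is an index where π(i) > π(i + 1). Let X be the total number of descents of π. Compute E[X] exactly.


Write X = Σ X_I over i = 1, …, 289, with X_I the indicator of one descent.
There are 289 indicators.
For each fixed i, the pair (π(i), π(i+1)) is a uniformly random ordered pair of distinct values from {1, …, 290}; by symmetry P[π(i) > π(i+1)] = 1/2.
By linearity: E[X] = 289 · (1/2) = (290 − 1) · (1/2) = 289/2 ≈ 144.50000.

E[X] = 289/2 = 144.50000.


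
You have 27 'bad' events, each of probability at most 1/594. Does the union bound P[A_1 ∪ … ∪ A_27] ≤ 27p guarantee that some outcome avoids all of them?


Union bound: P[∪_{i=1}^{27} A_i] ≤ Σ_i P[A_i] ≤ 27·p = 27·(1/594) = 1/22.
Numerically: 1/22 ≈ 0.045455.
Is 1/22 < 1? YES.
Since P[∪ A_i] ≤ 1/22 < 1, the complement has P[∩ A_i^c] ≥ 1 − 1/22 = 21/22 > 0, so some outcome avoids every A_i.

27·p = 1/22 ≈ 0.045455; existence CERTIFIED by the union bound.


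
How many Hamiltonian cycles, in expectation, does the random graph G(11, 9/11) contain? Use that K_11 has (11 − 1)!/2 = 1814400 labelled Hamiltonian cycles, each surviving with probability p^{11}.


K_11 has (11 − 1)!/2 = 1814400 labelled Hamiltonian cycles.
For each such Hamiltonian cycle H, let X_H = 1 if all 11 edges of H are present in G. Then P[X_H = 1] = p^{11} = (9/11)^{11} = 31381059609/285311670611.
By linearity of expectation: E[X] = Σ_H E[X_H] = 1814400 · p^{11} = 1814400 · 31381059609/285311670611 = 56937794554569600/285311670611.
Numerically: E[X] ≈ 1.996e+05.

E[X] = 1814400 · (9/11)^{11} = 56937794554569600/285311670611 ≈ 1.996e+05.


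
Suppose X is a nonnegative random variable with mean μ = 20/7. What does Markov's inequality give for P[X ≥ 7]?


μ = E[X] = 20/7, a = 7.
Markov: P[X ≥ 7] ≤ μ/a = (20/7)/7 = 20/49.
Numerically: ≈ 0.408.
(Since a = 7 > μ = 2.857, the bound 20/49 is < 1 and informative.)

P[X ≥ 7] ≤ 20/49 ≈ 0.408.


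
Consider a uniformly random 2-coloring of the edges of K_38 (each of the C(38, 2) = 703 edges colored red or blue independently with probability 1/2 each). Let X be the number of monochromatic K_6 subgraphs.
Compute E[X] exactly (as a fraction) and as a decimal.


Let X = Σ_S X_S over the C(38, 6) = 2760681 subsets S of size 6, where X_S = 1 if the K_6 on S is monochromatic.
For a fixed S, the K_6 on S has C(6, 2) = 15 edges. P[all 15 edges red] = (1/2)^15, and likewise for blue, so P[monochromatic] = 2·(1/2)^15 = 2^{1 − 15} = 1/16384.
By linearity of expectation: E[X] = C(38, 6) · 2^{1 − 15} = 2760681 · 1/16384 = 2760681/16384.
Numerically: E[X] ≈ 168.498596.

E[X] = C(38,6)·2^(1−C(6,2)) = 2760681/16384 ≈ 168.498596.


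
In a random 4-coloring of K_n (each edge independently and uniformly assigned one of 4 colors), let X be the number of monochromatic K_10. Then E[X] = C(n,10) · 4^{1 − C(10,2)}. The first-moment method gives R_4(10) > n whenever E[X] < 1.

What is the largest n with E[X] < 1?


We need C(n, 10) · 4^{1 − 45} < 1, i.e. C(n, 10) < 4^{45 − 1} = 309485009821345068724781056.
Check values of n near the boundary:
  n = 2019: C(2019, 10) = 303322949179835278009229628; 303322949179835278009229628 < 309485009821345068724781056? YES
  n = 2020: C(2020, 10) = 304832018578739931133653656; 304832018578739931133653656 < 309485009821345068724781056? YES
  n = 2021: C(2021, 10) = 306347841644770462864800616; 306347841644770462864800616 < 309485009821345068724781056? YES
  n = 2022: C(2022, 10) = 307870445231474093395937796; 307870445231474093395937796 < 309485009821345068724781056? YES
  n = 2023: C(2023, 10) = 309399856285778485315440716; 309399856285778485315440716 < 309485009821345068724781056? YES
  n = 2024: C(2024, 10) = 310936101848269937576192656; 310936101848269937576192656 < 309485009821345068724781056? NO
  n = 2025: C(2025, 10) = 312479209053472269772600560; 312479209053472269772600560 < 309485009821345068724781056? NO
The largest n with C(n, 10) < 309485009821345068724781056 is n = 2023 (where E[X] = 77349964071444621328860179/77371252455336267181195264 ≈ 0.999725). Hence R_4(10) > 2023, i.e. R_4(10) ≥ 2024.

Largest n = 2023; hence R_4(10) > 2023.


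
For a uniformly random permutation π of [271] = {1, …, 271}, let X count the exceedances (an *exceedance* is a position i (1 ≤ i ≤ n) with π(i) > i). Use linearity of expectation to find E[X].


Write X = Σ_{i=1}^{271} X_i, where X_i = 1_{π(i) > i}.
For each fixed i, π(i) is uniform over {1, …, 271} (marginal of a uniform permutation), so P[π(i) > i] = (n − i)/n. Summing: Σ_{i=1}^{271} (n − i)/n = (0 + 1 + … + 270)/271 = 271(271 − 1)/(2·271) = (271 − 1)/2.
Hence E[X] = Σ_{i=1}^{271} (271 − i)/271 = 135 ≈ 135.00000.

E[X] = 135 = 135.00000.


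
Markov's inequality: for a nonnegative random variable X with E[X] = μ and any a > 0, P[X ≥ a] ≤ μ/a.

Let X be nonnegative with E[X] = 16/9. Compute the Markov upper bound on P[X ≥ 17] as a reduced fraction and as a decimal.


μ = E[X] = 16/9, a = 17.
Markov: P[X ≥ 17] ≤ μ/a = (16/9)/17 = 16/153.
Numerically: ≈ 0.105.
(Since a = 17 > μ = 1.778, the bound 16/153 is < 1 and informative.)

P[X ≥ 17] ≤ 16/153 ≈ 0.105.


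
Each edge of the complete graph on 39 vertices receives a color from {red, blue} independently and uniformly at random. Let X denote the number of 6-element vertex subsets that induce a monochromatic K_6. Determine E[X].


Let X = Σ_S X_S over the C(39, 6) = 3262623 subsets S of size 6, where X_S = 1 if the K_6 on S is monochromatic.
For a fixed S, the K_6 on S has C(6, 2) = 15 edges. P[all 15 edges red] = (1/2)^15, and likewise for blue, so P[monochromatic] = 2·(1/2)^15 = 2^{1 − 15} = 1/16384.
Summing: E[X] = C(39, 6) · 2^{1 − 15} = 3262623 · 1/16384 = 3262623/16384.
Numerically: E[X] ≈ 199.1347.

E[X] = C(39,6)·2^(1−C(6,2)) = 3262623/16384 ≈ 199.1347.


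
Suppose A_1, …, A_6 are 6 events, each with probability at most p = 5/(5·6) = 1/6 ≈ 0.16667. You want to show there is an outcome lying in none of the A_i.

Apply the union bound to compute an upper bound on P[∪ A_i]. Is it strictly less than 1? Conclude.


Union bound: P[∪_{i=1}^{6} A_i] ≤ Σ_i P[A_i] ≤ 6·p = 6·(1/6) = 1.
Numerically: 1 ≈ 1.00000.
Is 1 < 1? NO.
Since the bound 1 is ≥ 1, the union bound is uninformative here; it does NOT by itself certify existence.

6·p = 1 ≈ 1.00000; existence NOT certified by the union bound.


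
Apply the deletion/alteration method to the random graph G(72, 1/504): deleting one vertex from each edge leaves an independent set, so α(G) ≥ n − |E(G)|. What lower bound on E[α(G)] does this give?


E[|E(G)|] = C(72, 2)·p = 2556 · (1/504) = 71/14.
E[α(G)] ≥ n − E[|E(G)|] = 72 − 71/14 = 937/14.
Numerically: ≈ 66.9286.
(This is only a lower bound; the true E[α(G)] may be larger.)

E[α(G)] ≥ 937/14 ≈ 66.9286.


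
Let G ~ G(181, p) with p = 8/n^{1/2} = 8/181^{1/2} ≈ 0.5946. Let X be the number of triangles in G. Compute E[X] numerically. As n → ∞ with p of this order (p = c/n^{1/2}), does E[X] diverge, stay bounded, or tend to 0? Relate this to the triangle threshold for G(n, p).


Number of potential triangles: C(181, 3) = 971970.
Each occurs with probability p³ ≈ (0.5946)³ ≈ 2.102578e-01.
By linearity: E[X] = C(181, 3)·p³ ≈ 971970 · 2.102578e-01 ≈ 204364.2657.
Since α = 1/2 < 1, p = c/n^{1/2} ≫ 1/n is above the triangle threshold p ~ 1/n. Asymptotically E[X] ~ (c³/6)·n^{3(1−α)} = (8³/6)·n^{1.5} → ∞; triangles are abundant w.h.p.

E[X] ≈ 204364.2657; in regime p = Θ(1/n^{1/2}) E[X] diverges (above the triangle threshold p ~ 1/n).


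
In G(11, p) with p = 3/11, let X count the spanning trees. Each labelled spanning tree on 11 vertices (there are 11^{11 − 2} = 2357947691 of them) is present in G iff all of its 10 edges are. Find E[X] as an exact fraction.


K_11 has 11^{11 − 2} = 2357947691 labelled spanning trees.
For each such spanning tree H, let X_H = 1 if all 10 edges of H are present in G. Then P[X_H = 1] = p^{10} = (3/11)^{10} = 59049/25937424601.
By linearity of expectation: E[X] = Σ_H E[X_H] = 2357947691 · p^{10} = 2357947691 · 59049/25937424601 = 59049/11.
Numerically: E[X] ≈ 5.37e+03.

E[X] = 2357947691 · (3/11)^{10} = 59049/11 ≈ 5.37e+03.


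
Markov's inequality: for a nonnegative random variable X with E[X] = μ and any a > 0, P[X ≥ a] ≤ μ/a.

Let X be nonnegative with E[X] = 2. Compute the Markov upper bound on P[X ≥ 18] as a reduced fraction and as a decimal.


μ = E[X] = 2, a = 18.
Markov: P[X ≥ 18] ≤ μ/a = (2)/18 = 1/9.
Numerically: ≈ 0.111.
(Since a = 18 > μ = 2.000, the bound 1/9 is < 1 and informative.)

P[X ≥ 18] ≤ 1/9 ≈ 0.111.


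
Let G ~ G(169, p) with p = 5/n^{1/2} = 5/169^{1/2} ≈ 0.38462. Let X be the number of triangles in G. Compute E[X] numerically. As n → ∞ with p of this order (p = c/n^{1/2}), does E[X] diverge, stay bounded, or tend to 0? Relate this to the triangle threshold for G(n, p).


Number of potential triangles: C(169, 3) = 790244.
Each occurs with probability p³ ≈ (0.38462)³ ≈ 5.6895767e-02.
By linearity: E[X] = C(169, 3)·p³ ≈ 790244 · 5.6895767e-02 ≈ 44961.53846.
Since α = 1/2 < 1, p = c/n^{1/2} ≫ 1/n is above the triangle threshold p ~ 1/n. Asymptotically E[X] ~ (c³/6)·n^{3(1−α)} = (5³/6)·n^{1.5} → ∞; triangles are abundant w.h.p.

E[X] ≈ 44961.53846; in regime p = Θ(1/n^{1/2}) E[X] diverges (above the triangle threshold p ~ 1/n).


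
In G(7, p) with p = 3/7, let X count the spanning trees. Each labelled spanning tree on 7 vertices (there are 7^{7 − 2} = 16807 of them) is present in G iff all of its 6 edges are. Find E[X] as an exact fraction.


K_7 has 7^{7 − 2} = 16807 labelled spanning trees.
For each such spanning tree H, let X_H = 1 if all 6 edges of H are present in G. Then P[X_H = 1] = p^{6} = (3/7)^{6} = 729/117649.
Summing the indicators: E[X] = Σ_H E[X_H] = 16807 · p^{6} = 16807 · 729/117649 = 729/7.
Numerically: E[X] ≈ 104.14.

E[X] = 16807 · (3/7)^{6} = 729/7 ≈ 104.14.


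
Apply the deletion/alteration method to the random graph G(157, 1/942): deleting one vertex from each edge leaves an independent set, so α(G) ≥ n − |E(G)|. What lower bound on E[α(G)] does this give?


E[|E(G)|] = C(157, 2)·p = 12246 · (1/942) = 13.
E[α(G)] ≥ n − E[|E(G)|] = 157 − 13 = 144.
Numerically: ≈ 144.0000.
(This is only a lower bound; the true E[α(G)] may be larger.)

E[α(G)] ≥ 144 ≈ 144.0000.


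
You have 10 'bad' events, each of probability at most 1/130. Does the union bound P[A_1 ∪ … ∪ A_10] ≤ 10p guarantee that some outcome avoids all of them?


Union bound: P[∪_{i=1}^{10} A_i] ≤ Σ_i P[A_i] ≤ 10·p = 10·(1/130) = 1/13.
Numerically: 1/13 ≈ 0.0769.
Is 1/13 < 1? YES.
Since P[∪ A_i] ≤ 1/13 < 1, the complement has P[∩ A_i^c] ≥ 1 − 1/13 = 12/13 > 0, so some outcome avoids every A_i.

10·p = 1/13 ≈ 0.0769; existence CERTIFIED by the union bound.


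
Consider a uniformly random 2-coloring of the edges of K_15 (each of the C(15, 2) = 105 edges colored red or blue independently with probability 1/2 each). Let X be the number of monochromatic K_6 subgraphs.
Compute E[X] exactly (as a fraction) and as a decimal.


Let X = Σ_S X_S over the C(15, 6) = 5005 subsets S of size 6, where X_S = 1 if the K_6 on S is monochromatic.
For a fixed S, the K_6 on S has C(6, 2) = 15 edges. P[all 15 edges red] = (1/2)^15, and likewise for blue, so P[monochromatic] = 2·(1/2)^15 = 2^{1 − 15} = 1/16384.
Summing: E[X] = C(15, 6) · 2^{1 − 15} = 5005 · 1/16384 = 5005/16384.
Numerically: E[X] ≈ 0.3055.

E[X] = C(15,6)·2^(1−C(6,2)) = 5005/16384 ≈ 0.3055.


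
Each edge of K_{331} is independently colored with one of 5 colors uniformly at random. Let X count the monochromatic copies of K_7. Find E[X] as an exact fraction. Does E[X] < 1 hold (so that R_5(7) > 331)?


E[X] = C(331, 7) · 5^{1 − 21} = 81027017349850 · 5^{−20} = 81027017349850/95367431640625.
As a reduced fraction: E[X] = 3241080693994/3814697265625 ≈ 0.8496299.
Is E[X] < 1? YES.
Since E[X] < 1, there exists a 5-coloring of K_{331} with no monochromatic K_7; hence R_5(7) > 331.

E[X] = 3241080693994/3814697265625 ≈ 0.8496299; E[X] < 1, so R_5(7) > 331.


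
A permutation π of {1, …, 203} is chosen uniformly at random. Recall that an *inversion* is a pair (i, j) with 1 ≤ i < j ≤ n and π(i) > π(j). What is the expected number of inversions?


Write X = Σ X_I over the C(203, 2) = 20503 pairs i < j, with X_I the indicator of one inversion.
There are 20503 indicators.
For each fixed pair i < j, the values π(i) and π(j) are two distinct elements of {1, …, 203} in uniformly random order; by symmetry P[π(i) > π(j)] = 1/2.
By linearity: E[X] = 20503 · (1/2) = C(203, 2) · (1/2) = 20503/2 = 20503/2 ≈ 10251.500.

E[X] = 20503/2 = 10251.500.


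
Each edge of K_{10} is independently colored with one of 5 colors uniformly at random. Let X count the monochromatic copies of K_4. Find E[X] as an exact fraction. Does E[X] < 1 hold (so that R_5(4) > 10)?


E[X] = C(10, 4) · 5^{1 − 6} = 210 · 5^{−5} = 210/3125.
As a reduced fraction: E[X] = 42/625 ≈ 0.0672.
Is E[X] < 1? YES.
Since E[X] < 1, there exists a 5-coloring of K_{10} with no monochromatic K_4; hence R_5(4) > 10.

E[X] = 42/625 ≈ 0.0672; E[X] < 1, so R_5(4) > 10.


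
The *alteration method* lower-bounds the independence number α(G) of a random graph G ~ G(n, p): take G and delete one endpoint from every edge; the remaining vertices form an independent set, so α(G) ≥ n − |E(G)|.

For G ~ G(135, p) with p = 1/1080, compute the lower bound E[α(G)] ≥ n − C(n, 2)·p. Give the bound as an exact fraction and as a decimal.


E[|E(G)|] = C(135, 2)·p = 9045 · (1/1080) = 67/8.
E[α(G)] ≥ n − E[|E(G)|] = 135 − 67/8 = 1013/8.
Numerically: ≈ 126.625.
(This is only a lower bound; the true E[α(G)] may be larger.)

E[α(G)] ≥ 1013/8 ≈ 126.625.


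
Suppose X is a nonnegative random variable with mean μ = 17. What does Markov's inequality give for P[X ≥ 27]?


μ = E[X] = 17, a = 27.
Markov: P[X ≥ 27] ≤ μ/a = (17)/27 = 17/27.
Numerically: ≈ 0.630.
(Since a = 27 > μ = 17.000, the bound 17/27 is < 1 and informative.)

P[X ≥ 27] ≤ 17/27 ≈ 0.630.


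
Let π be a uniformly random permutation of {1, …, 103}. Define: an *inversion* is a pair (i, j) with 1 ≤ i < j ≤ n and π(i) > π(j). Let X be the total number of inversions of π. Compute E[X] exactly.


Write X = Σ X_I over the C(103, 2) = 5253 pairs i < j, with X_I the indicator of one inversion.
There are 5253 indicators.
For each fixed pair i < j, the values π(i) and π(j) are two distinct elements of {1, …, 103} in uniformly random order; by symmetry P[π(i) > π(j)] = 1/2.
By linearity: E[X] = 5253 · (1/2) = C(103, 2) · (1/2) = 5253/2 = 5253/2 ≈ 2626.500000.

E[X] = 5253/2 = 2626.500000.


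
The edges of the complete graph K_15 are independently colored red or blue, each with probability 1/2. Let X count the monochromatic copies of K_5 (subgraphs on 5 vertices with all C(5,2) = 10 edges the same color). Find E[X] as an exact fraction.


Let X = Σ_S X_S over the C(15, 5) = 3003 subsets S of size 5, where X_S = 1 if the K_5 on S is monochromatic.
For a fixed S, the K_5 on S has C(5, 2) = 10 edges. P[all 10 edges red] = (1/2)^10, and likewise for blue, so P[monochromatic] = 2·(1/2)^10 = 2^{1 − 10} = 1/512.
By linearity of expectation: E[X] = C(15, 5) · 2^{1 − 10} = 3003 · 1/512 = 3003/512.
Numerically: E[X] ≈ 5.8652.

E[X] = C(15,5)·2^(1−C(5,2)) = 3003/512 ≈ 5.8652.


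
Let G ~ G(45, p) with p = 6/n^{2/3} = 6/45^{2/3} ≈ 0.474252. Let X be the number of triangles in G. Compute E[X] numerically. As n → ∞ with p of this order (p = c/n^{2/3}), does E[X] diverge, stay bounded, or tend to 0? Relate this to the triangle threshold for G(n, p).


Number of potential triangles: C(45, 3) = 14190.
Each occurs with probability p³ ≈ (0.474252)³ ≈ 1.06666667e-01.
By linearity: E[X] = C(45, 3)·p³ ≈ 14190 · 1.06666667e-01 ≈ 1513.600000.
Since α = 2/3 < 1, p = c/n^{2/3} ≫ 1/n is above the triangle threshold p ~ 1/n. Asymptotically E[X] ~ (c³/6)·n^{3(1−α)} = (6³/6)·n^{1} → ∞; triangles are abundant w.h.p.

E[X] ≈ 1513.600000; in regime p = Θ(1/n^{2/3}) E[X] diverges (above the triangle threshold p ~ 1/n).


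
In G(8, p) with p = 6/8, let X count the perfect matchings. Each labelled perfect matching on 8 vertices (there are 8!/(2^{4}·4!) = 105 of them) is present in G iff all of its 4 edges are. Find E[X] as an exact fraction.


K_8 has 8!/(2^{4}·4!) = 105 labelled perfect matchings.
For each such perfect matching H, let X_H = 1 if all 4 edges of H are present in G. Then P[X_H = 1] = p^{4} = (3/4)^{4} = 81/256.
By linearity of expectation: E[X] = Σ_H E[X_H] = 105 · p^{4} = 105 · 81/256 = 8505/256.
Numerically: E[X] ≈ 33.2227.

E[X] = 105 · (3/4)^{4} = 8505/256 ≈ 33.2227.


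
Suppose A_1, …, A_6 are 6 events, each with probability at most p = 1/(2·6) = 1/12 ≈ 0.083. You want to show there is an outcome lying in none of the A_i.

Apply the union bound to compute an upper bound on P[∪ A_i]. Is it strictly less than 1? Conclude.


Union bound: P[∪_{i=1}^{6} A_i] ≤ Σ_i P[A_i] ≤ 6·p = 6·(1/12) = 1/2.
Numerically: 1/2 ≈ 0.500.
Is 1/2 < 1? YES.
Since P[∪ A_i] ≤ 1/2 < 1, the complement has P[∩ A_i^c] ≥ 1 − 1/2 = 1/2 > 0, so some outcome avoids every A_i.

6·p = 1/2 ≈ 0.500; existence CERTIFIED by the union bound.


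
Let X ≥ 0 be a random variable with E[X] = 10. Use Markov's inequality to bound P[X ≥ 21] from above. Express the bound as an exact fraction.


μ = E[X] = 10, a = 21.
Markov: P[X ≥ 21] ≤ μ/a = (10)/21 = 10/21.
Numerically: ≈ 0.476.
(Since a = 21 > μ = 10.000, the bound 10/21 is < 1 and informative.)

P[X ≥ 21] ≤ 10/21 ≈ 0.476.


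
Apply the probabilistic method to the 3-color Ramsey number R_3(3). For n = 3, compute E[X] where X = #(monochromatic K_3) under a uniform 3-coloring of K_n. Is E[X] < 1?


E[X] = C(3, 3) · 3^{1 − 3} = 1 · 3^{−2} = 1/9.
As a reduced fraction: E[X] = 1/9 ≈ 0.11111.
Is E[X] < 1? YES.
Since E[X] < 1, there exists a 3-coloring of K_{3} with no monochromatic K_3; hence R_3(3) > 3.

E[X] = 1/9 ≈ 0.11111; E[X] < 1, so R_3(3) > 3.


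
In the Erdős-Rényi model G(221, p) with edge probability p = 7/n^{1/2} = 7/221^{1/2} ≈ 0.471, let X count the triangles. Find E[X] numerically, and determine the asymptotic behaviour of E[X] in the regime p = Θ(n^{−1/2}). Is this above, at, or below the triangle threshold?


Number of potential triangles: C(221, 3) = 1774630.
Each occurs with probability p³ ≈ (0.471)³ ≈ 1.04401e-01.
By linearity: E[X] = C(221, 3)·p³ ≈ 1774630 · 1.04401e-01 ≈ 185273.595.
Since α = 1/2 < 1, p = c/n^{1/2} ≫ 1/n is above the triangle threshold p ~ 1/n. Asymptotically E[X] ~ (c³/6)·n^{3(1−α)} = (7³/6)·n^{1.5} → ∞; triangles are abundant w.h.p.

E[X] ≈ 185273.595; in regime p = Θ(1/n^{1/2}) E[X] diverges (above the triangle threshold p ~ 1/n).


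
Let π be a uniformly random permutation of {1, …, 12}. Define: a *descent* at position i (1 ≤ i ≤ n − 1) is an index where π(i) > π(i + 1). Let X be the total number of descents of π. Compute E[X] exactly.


Write X = Σ X_I over i = 1, …, 11, with X_I the indicator of one descent.
There are 11 indicators.
For each fixed i, the pair (π(i), π(i+1)) is a uniformly random ordered pair of distinct values from {1, …, 12}; by symmetry P[π(i) > π(i+1)] = 1/2.
By linearity: E[X] = 11 · (1/2) = (12 − 1) · (1/2) = 11/2 ≈ 5.500000.

E[X] = 11/2 = 5.500000.


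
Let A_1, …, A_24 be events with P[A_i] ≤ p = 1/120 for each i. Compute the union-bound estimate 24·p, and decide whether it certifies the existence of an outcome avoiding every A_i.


Union bound: P[∪_{i=1}^{24} A_i] ≤ Σ_i P[A_i] ≤ 24·p = 24·(1/120) = 1/5.
Numerically: 1/5 ≈ 0.200.
Is 1/5 < 1? YES.
Since P[∪ A_i] ≤ 1/5 < 1, the complement has P[∩ A_i^c] ≥ 1 − 1/5 = 4/5 > 0, so some outcome avoids every A_i.

24·p = 1/5 ≈ 0.200; existence CERTIFIED by the union bound.


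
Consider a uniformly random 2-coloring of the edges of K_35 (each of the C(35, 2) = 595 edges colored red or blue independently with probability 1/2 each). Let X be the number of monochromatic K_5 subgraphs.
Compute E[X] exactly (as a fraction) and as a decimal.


Let X = Σ_S X_S over the C(35, 5) = 324632 subsets S of size 5, where X_S = 1 if the K_5 on S is monochromatic.
For a fixed S, the K_5 on S has C(5, 2) = 10 edges. P[all 10 edges red] = (1/2)^10, and likewise for blue, so P[monochromatic] = 2·(1/2)^10 = 2^{1 − 10} = 1/512.
Summing: E[X] = C(35, 5) · 2^{1 − 10} = 324632 · 1/512 = 40579/64.
Numerically: E[X] ≈ 634.0469.

E[X] = C(35,5)·2^(1−C(5,2)) = 40579/64 ≈ 634.0469.


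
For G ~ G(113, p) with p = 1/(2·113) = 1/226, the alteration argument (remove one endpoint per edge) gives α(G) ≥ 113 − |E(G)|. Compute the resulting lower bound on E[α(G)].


E[|E(G)|] = C(113, 2)·p = 6328 · (1/226) = 28.
E[α(G)] ≥ n − E[|E(G)|] = 113 − 28 = 85.
Numerically: ≈ 85.00000.
(This is only a lower bound; the true E[α(G)] may be larger.)

E[α(G)] ≥ 85 ≈ 85.00000.


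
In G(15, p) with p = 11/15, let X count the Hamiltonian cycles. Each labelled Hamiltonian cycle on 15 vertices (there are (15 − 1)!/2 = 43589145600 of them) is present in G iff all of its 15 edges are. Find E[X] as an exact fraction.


K_15 has (15 − 1)!/2 = 43589145600 labelled Hamiltonian cycles.
For each such Hamiltonian cycle H, let X_H = 1 if all 15 edges of H are present in G. Then P[X_H = 1] = p^{15} = (11/15)^{15} = 4177248169415651/437893890380859375.
By linearity: E[X] = Σ_H E[X_H] = 43589145600 · p^{15} = 43589145600 · 4177248169415651/437893890380859375 = 29972457393249757754368/72081298828125.
Numerically: E[X] ≈ 4.16e+08.

E[X] = 43589145600 · (11/15)^{15} = 29972457393249757754368/72081298828125 ≈ 4.16e+08.


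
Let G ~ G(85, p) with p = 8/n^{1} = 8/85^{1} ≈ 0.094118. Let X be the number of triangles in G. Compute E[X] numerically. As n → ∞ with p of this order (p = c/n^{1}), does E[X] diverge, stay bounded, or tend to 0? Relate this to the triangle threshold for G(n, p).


Number of potential triangles: C(85, 3) = 98770.
Each occurs with probability p³ ≈ (0.094118)³ ≈ 8.3370649e-04.
By linearity: E[X] = C(85, 3)·p³ ≈ 98770 · 8.3370649e-04 ≈ 82.34519.
Here α = 1, so p = 8/n is exactly at the triangle threshold p ~ 1/n. Asymptotically E[X] → c³/6 = 8³/6 = 256/3 ≈ 85.33333, a bounded constant. In this regime the triangle count is asymptotically Poisson(c³/6).

E[X] ≈ 82.34519; in regime p = Θ(1/n^{1}) E[X] stays bounded (at the triangle threshold p ~ 1/n).


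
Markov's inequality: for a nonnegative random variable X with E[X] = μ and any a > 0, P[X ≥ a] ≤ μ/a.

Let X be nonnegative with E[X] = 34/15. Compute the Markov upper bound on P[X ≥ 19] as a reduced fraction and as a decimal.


μ = E[X] = 34/15, a = 19.
Markov: P[X ≥ 19] ≤ μ/a = (34/15)/19 = 34/285.
Numerically: ≈ 0.119.
(Since a = 19 > μ = 2.267, the bound 34/285 is < 1 and informative.)

P[X ≥ 19] ≤ 34/285 ≈ 0.119.


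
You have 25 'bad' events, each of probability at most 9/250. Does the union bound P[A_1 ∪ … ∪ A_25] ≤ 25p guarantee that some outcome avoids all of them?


Union bound: P[∪_{i=1}^{25} A_i] ≤ Σ_i P[A_i] ≤ 25·p = 25·(9/250) = 9/10.
Numerically: 9/10 ≈ 0.900000.
Is 9/10 < 1? YES.
Since P[∪ A_i] ≤ 9/10 < 1, the complement has P[∩ A_i^c] ≥ 1 − 9/10 = 1/10 > 0, so some outcome avoids every A_i.

25·p = 9/10 ≈ 0.900000; existence CERTIFIED by the union bound.


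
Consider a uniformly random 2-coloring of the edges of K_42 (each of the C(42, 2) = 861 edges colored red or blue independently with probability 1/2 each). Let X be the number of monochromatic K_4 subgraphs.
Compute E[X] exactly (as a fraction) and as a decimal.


Let X = Σ_S X_S over the C(42, 4) = 111930 subsets S of size 4, where X_S = 1 if the K_4 on S is monochromatic.
For a fixed S, the K_4 on S has C(4, 2) = 6 edges. P[all 6 edges red] = (1/2)^6, and likewise for blue, so P[monochromatic] = 2·(1/2)^6 = 2^{1 − 6} = 1/32.
By linearity: E[X] = C(42, 4) · 2^{1 − 6} = 111930 · 1/32 = 55965/16.
Numerically: E[X] ≈ 3497.81250.

E[X] = C(42,4)·2^(1−C(4,2)) = 55965/16 ≈ 3497.81250.


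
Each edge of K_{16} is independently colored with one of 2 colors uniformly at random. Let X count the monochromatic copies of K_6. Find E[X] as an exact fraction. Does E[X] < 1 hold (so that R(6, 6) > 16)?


E[X] = C(16, 6) · 2^{1 − 15} = 8008 · 2^{−14} = 8008/16384.
As a reduced fraction: E[X] = 1001/2048 ≈ 0.4887695.
Is E[X] < 1? YES.
Since E[X] < 1, there exists a 2-coloring of K_{16} with no monochromatic K_6; hence R(6, 6) > 16.

E[X] = 1001/2048 ≈ 0.4887695; E[X] < 1, so R(6, 6) > 16.


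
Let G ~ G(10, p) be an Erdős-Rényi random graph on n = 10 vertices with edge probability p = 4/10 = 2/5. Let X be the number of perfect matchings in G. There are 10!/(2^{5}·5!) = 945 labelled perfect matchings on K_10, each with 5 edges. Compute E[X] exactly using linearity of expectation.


K_10 has 10!/(2^{5}·5!) = 945 labelled perfect matchings.
For each such perfect matching H, let X_H = 1 if all 5 edges of H are present in G. Then P[X_H = 1] = p^{5} = (2/5)^{5} = 32/3125.
Summing the indicators: E[X] = Σ_H E[X_H] = 945 · p^{5} = 945 · 32/3125 = 6048/625.
Numerically: E[X] ≈ 9.6768.

E[X] = 945 · (2/5)^{5} = 6048/625 ≈ 9.6768.


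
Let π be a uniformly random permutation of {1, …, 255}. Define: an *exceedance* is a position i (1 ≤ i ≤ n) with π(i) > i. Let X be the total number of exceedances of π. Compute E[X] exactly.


Write X = Σ_{i=1}^{255} X_i, where X_i = 1_{π(i) > i}.
For each fixed i, π(i) is uniform over {1, …, 255} (marginal of a uniform permutation), so P[π(i) > i] = (n − i)/n. Summing: Σ_{i=1}^{255} (n − i)/n = (0 + 1 + … + 254)/255 = 255(255 − 1)/(2·255) = (255 − 1)/2.
Hence E[X] = Σ_{i=1}^{255} (255 − i)/255 = 127 ≈ 127.000000.

E[X] = 127 = 127.000000.


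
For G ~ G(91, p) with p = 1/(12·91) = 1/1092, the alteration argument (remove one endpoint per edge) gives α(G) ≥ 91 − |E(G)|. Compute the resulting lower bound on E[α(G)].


E[|E(G)|] = C(91, 2)·p = 4095 · (1/1092) = 15/4.
E[α(G)] ≥ n − E[|E(G)|] = 91 − 15/4 = 349/4.
Numerically: ≈ 87.25000.
(This is only a lower bound; the true E[α(G)] may be larger.)

E[α(G)] ≥ 349/4 ≈ 87.25000.


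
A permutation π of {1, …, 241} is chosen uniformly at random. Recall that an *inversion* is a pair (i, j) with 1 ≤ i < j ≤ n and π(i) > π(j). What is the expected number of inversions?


Write X = Σ X_I over the C(241, 2) = 28920 pairs i < j, with X_I the indicator of one inversion.
There are 28920 indicators.
For each fixed pair i < j, the values π(i) and π(j) are two distinct elements of {1, …, 241} in uniformly random order; by symmetry P[π(i) > π(j)] = 1/2.
By linearity: E[X] = 28920 · (1/2) = C(241, 2) · (1/2) = 28920/2 = 14460 ≈ 14460.000.

E[X] = 14460 = 14460.000.


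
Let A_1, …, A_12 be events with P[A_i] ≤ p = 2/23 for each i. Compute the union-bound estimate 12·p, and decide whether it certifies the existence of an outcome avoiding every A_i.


Union bound: P[∪_{i=1}^{12} A_i] ≤ Σ_i P[A_i] ≤ 12·p = 12·(2/23) = 24/23.
Numerically: 24/23 ≈ 1.043478.
Is 24/23 < 1? NO.
Since the bound 24/23 is ≥ 1, the union bound is uninformative here; it does NOT by itself certify existence.

12·p = 24/23 ≈ 1.043478; existence NOT certified by the union bound.


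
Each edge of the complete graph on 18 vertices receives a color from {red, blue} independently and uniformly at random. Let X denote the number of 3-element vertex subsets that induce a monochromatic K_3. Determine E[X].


Let X = Σ_S X_S over the C(18, 3) = 816 subsets S of size 3, where X_S = 1 if the K_3 on S is monochromatic.
For a fixed S, the K_3 on S has C(3, 2) = 3 edges. P[all 3 edges red] = (1/2)^3, and likewise for blue, so P[monochromatic] = 2·(1/2)^3 = 2^{1 − 3} = 1/4.
By linearity of expectation: E[X] = C(18, 3) · 2^{1 − 3} = 816 · 1/4 = 204.
Numerically: E[X] ≈ 204.00000.

E[X] = C(18,3)·2^(1−C(3,2)) = 204 ≈ 204.00000.


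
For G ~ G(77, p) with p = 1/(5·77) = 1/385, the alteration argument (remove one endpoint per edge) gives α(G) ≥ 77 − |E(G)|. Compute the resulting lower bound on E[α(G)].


E[|E(G)|] = C(77, 2)·p = 2926 · (1/385) = 38/5.
E[α(G)] ≥ n − E[|E(G)|] = 77 − 38/5 = 347/5.
Numerically: ≈ 69.400000.
(This is only a lower bound; the true E[α(G)] may be larger.)

E[α(G)] ≥ 347/5 ≈ 69.400000.


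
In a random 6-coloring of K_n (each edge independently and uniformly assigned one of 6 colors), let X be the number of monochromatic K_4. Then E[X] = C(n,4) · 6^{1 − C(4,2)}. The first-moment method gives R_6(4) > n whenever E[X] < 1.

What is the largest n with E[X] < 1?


We need C(n, 4) · 6^{1 − 6} < 1, i.e. C(n, 4) < 6^{6 − 1} = 7776.
Check values of n near the boundary:
  n = 19: C(19, 4) = 3876; 3876 < 7776? YES
  n = 20: C(20, 4) = 4845; 4845 < 7776? YES
  n = 21: C(21, 4) = 5985; 5985 < 7776? YES
  n = 22: C(22, 4) = 7315; 7315 < 7776? YES
  n = 23: C(23, 4) = 8855; 8855 < 7776? NO
  n = 24: C(24, 4) = 10626; 10626 < 7776? NO
The largest n with C(n, 4) < 7776 is n = 22 (where E[X] = 7315/7776 ≈ 0.940715). Hence R_6(4) > 22, i.e. R_6(4) ≥ 23.

Largest n = 22; hence R_6(4) > 22.


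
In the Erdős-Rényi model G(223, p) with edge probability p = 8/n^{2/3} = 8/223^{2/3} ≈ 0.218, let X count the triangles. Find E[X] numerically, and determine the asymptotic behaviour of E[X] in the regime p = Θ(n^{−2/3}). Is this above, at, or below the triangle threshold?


Number of potential triangles: C(223, 3) = 1823471.
Each occurs with probability p³ ≈ (0.218)³ ≈ 1.02958e-02.
By linearity: E[X] = C(223, 3)·p³ ≈ 1823471 · 1.02958e-02 ≈ 18774.099.
Since α = 2/3 < 1, p = c/n^{2/3} ≫ 1/n is above the triangle threshold p ~ 1/n. Asymptotically E[X] ~ (c³/6)·n^{3(1−α)} = (8³/6)·n^{1} → ∞; triangles are abundant w.h.p.

E[X] ≈ 18774.099; in regime p = Θ(1/n^{2/3}) E[X] diverges (above the triangle threshold p ~ 1/n).


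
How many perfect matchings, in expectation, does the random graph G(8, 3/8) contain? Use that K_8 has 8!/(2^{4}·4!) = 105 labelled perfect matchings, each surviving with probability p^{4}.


K_8 has 8!/(2^{4}·4!) = 105 labelled perfect matchings.
For each such perfect matching H, let X_H = 1 if all 4 edges of H are present in G. Then P[X_H = 1] = p^{4} = (3/8)^{4} = 81/4096.
By linearity of expectation: E[X] = Σ_H E[X_H] = 105 · p^{4} = 105 · 81/4096 = 8505/4096.
Numerically: E[X] ≈ 2.076.

E[X] = 105 · (3/8)^{4} = 8505/4096 ≈ 2.076.


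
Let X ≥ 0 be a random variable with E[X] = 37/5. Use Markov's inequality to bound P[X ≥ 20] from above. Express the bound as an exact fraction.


μ = E[X] = 37/5, a = 20.
Markov: P[X ≥ 20] ≤ μ/a = (37/5)/20 = 37/100.
Numerically: ≈ 0.370000.
(Since a = 20 > μ = 7.400000, the bound 37/100 is < 1 and informative.)

P[X ≥ 20] ≤ 37/100 ≈ 0.370000.


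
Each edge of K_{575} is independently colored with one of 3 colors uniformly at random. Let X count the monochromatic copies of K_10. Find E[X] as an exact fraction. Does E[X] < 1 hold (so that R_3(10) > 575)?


E[X] = C(575, 10) · 3^{1 − 45} = 1006325345561406175305 · 3^{−44} = 1006325345561406175305/984770902183611232881.
As a reduced fraction: E[X] = 111813927284600686145/109418989131512359209 ≈ 1.022.
Is E[X] < 1? NO.
Since E[X] ≥ 1, the first-moment bound is inconclusive at n = 575; it does NOT by itself certify R_3(10) > 575.

E[X] = 111813927284600686145/109418989131512359209 ≈ 1.022; E[X] ≥ 1; first-moment method inconclusive here.


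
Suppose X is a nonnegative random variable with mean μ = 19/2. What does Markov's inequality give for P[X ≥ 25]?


μ = E[X] = 19/2, a = 25.
Markov: P[X ≥ 25] ≤ μ/a = (19/2)/25 = 19/50.
Numerically: ≈ 0.38000.
(Since a = 25 > μ = 9.50000, the bound 19/50 is < 1 and informative.)

P[X ≥ 25] ≤ 19/50 ≈ 0.38000.


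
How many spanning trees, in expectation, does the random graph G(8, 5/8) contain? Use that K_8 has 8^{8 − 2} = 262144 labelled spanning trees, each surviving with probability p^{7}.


K_8 has 8^{8 − 2} = 262144 labelled spanning trees.
For each such spanning tree H, let X_H = 1 if all 7 edges of H are present in G. Then P[X_H = 1] = p^{7} = (5/8)^{7} = 78125/2097152.
By linearity: E[X] = Σ_H E[X_H] = 262144 · p^{7} = 262144 · 78125/2097152 = 78125/8.
Numerically: E[X] ≈ 9.77e+03.

E[X] = 262144 · (5/8)^{7} = 78125/8 ≈ 9.77e+03.


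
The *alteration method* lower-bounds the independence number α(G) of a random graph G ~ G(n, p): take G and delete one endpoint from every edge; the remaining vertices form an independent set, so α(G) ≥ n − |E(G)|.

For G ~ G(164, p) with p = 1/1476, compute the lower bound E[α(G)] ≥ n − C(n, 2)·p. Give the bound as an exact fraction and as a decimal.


E[|E(G)|] = C(164, 2)·p = 13366 · (1/1476) = 163/18.
E[α(G)] ≥ n − E[|E(G)|] = 164 − 163/18 = 2789/18.
Numerically: ≈ 154.944.
(This is only a lower bound; the true E[α(G)] may be larger.)

E[α(G)] ≥ 2789/18 ≈ 154.944.
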